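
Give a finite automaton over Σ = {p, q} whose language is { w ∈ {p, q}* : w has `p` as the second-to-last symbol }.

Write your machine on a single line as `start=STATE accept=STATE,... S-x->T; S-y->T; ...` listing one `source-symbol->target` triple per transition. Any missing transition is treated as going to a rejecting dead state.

Because acceptance depends on a position counted from the end, the machine has to buffer the most recent 2 symbols. Make each state the string of the last up-to-2 symbols read; on input `x` shift the window left and append `x`. Accept when the buffered window has length 2 and begins with `p`.
7 states suffice.
       p  q 
>  A   B  C 
   B   D  E 
   C   F  G 
 * D   D  E 
 * E   F  G 
   F   D  E 
   G   F  G 
(> = start, * = accepting)

start=A; accept=D,E; A-p->B; A-q->C; B-p->D; B-q->E; C-p->F; C-q->G; D-p->D; D-q->E; E-p->F; E-q->G; F-p->D; F-q->E; G-p->F; G-q->G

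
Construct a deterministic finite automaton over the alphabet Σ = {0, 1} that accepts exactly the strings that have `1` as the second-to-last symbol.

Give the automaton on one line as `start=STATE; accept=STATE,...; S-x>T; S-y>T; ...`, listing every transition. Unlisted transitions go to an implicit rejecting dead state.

start=q0; accept=q5,q6; q0-0>q1; q0-1>q2; q1-0>q3; q1-1>q4; q2-0>q5; q2-1>q6; q3-0>q3; q3-1>q4; q4-0>q5; q4-1>q6; q5-0>q3; q5-1>q4; q6-0>q5; q6-1>q6

A DFA must remember the last 2 symbols (since which symbol is second-to-last isn't known until the input ends). Use one state per possible window of the last ≤2 symbols; accept from those whose window starts with `1`.
A 7-state machine:
        0   1  
>  q0   q1  q2 
   q1   q3  q4 
   q2   q5  q6 
   q3   q3  q4 
   q4   q5  q6 
 * q5   q3  q4 
 * q6   q5  q6 
(> = start, * = accepting)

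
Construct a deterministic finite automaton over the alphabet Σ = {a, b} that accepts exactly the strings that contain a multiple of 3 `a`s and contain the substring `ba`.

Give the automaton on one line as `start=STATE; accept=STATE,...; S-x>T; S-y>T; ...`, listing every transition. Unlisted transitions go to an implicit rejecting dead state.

Run two small machines in parallel and take their product. One (3 states) tracks the count of `a`s modulo 3; the other (3 states) tracks whether and how much of `ba` has been seen. Each combined state is a pair, one component from each; accept when both components accept.
        a   b  
>  q0   q1  q2 
   q1   q3  q4 
   q2   q5  q2 
   q3   q0  q6 
   q4   q7  q4 
   q5   q7  q5 
   q6   q8  q6 
   q7   q8  q7 
 * q8   q5  q8 
(> = start, * = accepting)

start=q0; accept=q8; q0-a>q1; q0-b>q2; q1-a>q3; q1-b>q4; q2-a>q5; q2-b>q2; q3-a>q0; q3-b>q6; q4-a>q7; q4-b>q4; q5-a>q7; q5-b>q5; q6-a>q8; q6-b>q6; q7-a>q8; q7-b>q7; q8-a>q5; q8-b>q8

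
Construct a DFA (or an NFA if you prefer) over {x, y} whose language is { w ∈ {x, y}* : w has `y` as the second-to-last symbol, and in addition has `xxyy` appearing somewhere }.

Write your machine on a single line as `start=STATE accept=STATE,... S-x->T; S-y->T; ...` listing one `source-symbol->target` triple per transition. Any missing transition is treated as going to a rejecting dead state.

Build one automaton per condition and run them in lockstep. The first has 7 states tracking the last 2 symbols read; the second has 5 states tracking whether and how much of `xxyy` has been seen. A product state is a pair (one from each), accepting exactly when both do.
With 12 states:
          x    y  
>  s0     s1   s2 
   s1     s3   s4 
   s2     s5   s6 
   s3     s3   s7 
   s4     s5   s6 
   s5     s3   s4 
   s6     s5   s6 
   s7     s5   s8 
 * s8     s9   s8 
 * s9    s10  s11 
   s10   s10  s11 
   s11    s9   s8 
(> = start, * = accepting)

start=s0; accept=s8,s9; s0-x->s1; s0-y->s2; s1-x->s3; s1-y->s4; s2-x->s5; s2-y->s6; s3-x->s3; s3-y->s7; s4-x->s5; s4-y->s6; s5-x->s3; s5-y->s4; s6-x->s5; s6-y->s6; s7-x->s5; s7-y->s8; s8-x->s9; s8-y->s8; s9-x->s10; s9-y->s11; s10-x->s10; s10-y->s11; s11-x->s9; s11-y->s8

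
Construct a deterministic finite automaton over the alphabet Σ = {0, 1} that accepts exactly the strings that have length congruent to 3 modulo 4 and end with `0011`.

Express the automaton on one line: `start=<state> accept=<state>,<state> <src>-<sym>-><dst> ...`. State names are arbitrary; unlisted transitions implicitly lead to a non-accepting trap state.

Handle the two conditions separately and then intersect. One (4 states) tracks the input length modulo 4; the other (5 states) tracks how much of the suffix `0011` has currently been matched. Each combined state is a pair, one component from each; accept when both components accept.
With 20 states:
          0    1  
>  s0     s1   s2 
   s1     s3   s4 
   s2     s5   s4 
   s3     s6   s7 
   s4     s8   s9 
   s5     s6   s9 
   s6    s10  s11 
   s7    s12  s13 
   s8    s10   s0 
   s9    s12   s0 
   s10   s14  s15 
   s11    s1  s16 
   s12   s14   s2 
   s13    s1   s2 
   s14    s3  s17 
   s15    s5  s18 
   s16    s5   s4 
   s17    s8  s19 
   s18    s8   s9 
 * s19   s12   s0 
(> = start, * = accepting)

start=s0 accept=s19 s0-0->s1 s0-1->s2 s1-0->s3 s1-1->s4 s2-0->s5 s2-1->s4 s3-0->s6 s3-1->s7 s4-0->s8 s4-1->s9 s5-0->s6 s5-1->s9 s6-0->s10 s6-1->s11 s7-0->s12 s7-1->s13 s8-0->s10 s8-1->s0 s9-0->s12 s9-1->s0 s10-0->s14 s10-1->s15 s11-0->s1 s11-1->s16 s12-0->s14 s12-1->s2 s13-0->s1 s13-1->s2 s14-0->s3 s14-1->s17 s15-0->s5 s15-1->s18 s16-0->s5 s16-1->s4 s17-0->s8 s17-1->s19 s18-0->s8 s18-1->s9 s19-0->s12 s19-1->s0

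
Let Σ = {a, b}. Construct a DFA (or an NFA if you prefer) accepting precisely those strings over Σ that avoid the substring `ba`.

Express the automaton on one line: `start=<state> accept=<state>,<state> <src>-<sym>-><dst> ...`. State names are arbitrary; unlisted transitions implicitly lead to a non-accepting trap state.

Track partial matches of the forbidden pattern `ba`. State S2 is a dead state reached once `ba` has occurred; every other state accepts. S0 means no part of `ba` is currently matched.
With 3 states:
        a   b  
>* S0   S0  S1 
 * S1   S2  S1 
   S2   S2  S2 
(> = start, * = accepting)

start=S0 accept=S0,S1 S0-a->S0 S0-b->S1 S1-a->S2 S1-b->S1 S2-a->S2 S2-b->S2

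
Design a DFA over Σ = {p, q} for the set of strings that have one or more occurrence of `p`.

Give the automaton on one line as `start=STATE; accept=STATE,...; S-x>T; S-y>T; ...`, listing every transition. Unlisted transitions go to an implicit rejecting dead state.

start=S0; accept=S1,S2; S0-p>S1; S0-q>S0; S1-p>S2; S1-q>S1; S2-p>S2; S2-q>S2

Only the number of `p`s matters, and only up to 2. Make a chain S0 → S1 → S2 advanced by each `p` (with S2 absorbing); every other symbol self-loops. The accepting set is {S1, S2}.
3 states suffice.
        p   q  
>  S0   S1  S0 
 * S1   S2  S1 
 * S2   S2  S2 
(> = start, * = accepting)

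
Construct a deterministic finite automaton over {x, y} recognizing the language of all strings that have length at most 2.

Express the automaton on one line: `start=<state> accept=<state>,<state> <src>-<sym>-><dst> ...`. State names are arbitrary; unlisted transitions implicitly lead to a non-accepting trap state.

start=q0 accept=q0,q1,q2 q0-x->q1 q0-y->q1 q1-x->q2 q1-y->q2 q2-x->q3 q2-y->q3 q3-x->q3 q3-y->q3

We only need to distinguish lengths 0, 1, …, 2, and '>2'. Chain q0 → q1 → q2 → q3 on every symbol, with q3 looping. Accepting states: {q0, q1, q2}.
4 states suffice.
        x   y  
>* q0   q1  q1 
 * q1   q2  q2 
 * q2   q3  q3 
   q3   q3  q3 
(> = start, * = accepting)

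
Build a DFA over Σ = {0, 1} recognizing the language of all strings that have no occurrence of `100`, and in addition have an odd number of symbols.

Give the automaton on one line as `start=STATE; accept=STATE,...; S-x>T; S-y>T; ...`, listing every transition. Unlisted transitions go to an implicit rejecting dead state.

Build one automaton per condition and run them in lockstep. The first has 4 states tracking partial matches of the forbidden pattern `100`; the second has 2 states tracking the input length modulo 2. A product state is a pair (one from each), accepting exactly when both do.
With 8 states:
       0  1 
>  A   B  C 
 * B   A  D 
 * C   E  D 
   D   F  C 
   E   G  C 
 * F   H  D 
   G   H  H 
   H   G  G 
(> = start, * = accepting)

start=A; accept=B,C,F; A-0>B; A-1>C; B-0>A; B-1>D; C-0>E; C-1>D; D-0>F; D-1>C; E-0>G; E-1>C; F-0>H; F-1>D; G-0>H; G-1>H; H-0>G; H-1>G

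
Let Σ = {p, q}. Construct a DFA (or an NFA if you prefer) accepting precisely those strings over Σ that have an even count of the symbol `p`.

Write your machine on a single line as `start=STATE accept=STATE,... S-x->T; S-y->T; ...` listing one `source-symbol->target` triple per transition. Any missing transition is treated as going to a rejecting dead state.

start=S0; accept=S0; S0-p->S1; S0-q->S0; S1-p->S0; S1-q->S1

The only thing that matters is how many `p`s have appeared, reduced mod 2. Use one state per residue: S0 for 0, …, S1 for 1. Reading `p` moves to the next residue; anything else stays put. S0 is accepting.
        p   q  
>* S0   S1  S0 
   S1   S0  S1 
(> = start, * = accepting)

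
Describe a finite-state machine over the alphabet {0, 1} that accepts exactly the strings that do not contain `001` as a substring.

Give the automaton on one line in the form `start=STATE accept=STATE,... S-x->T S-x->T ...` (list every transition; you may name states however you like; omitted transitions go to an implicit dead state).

Track partial matches of the forbidden pattern `001`. State D is a dead state reached once `001` has occurred; every other state accepts. A means no part of `001` is currently matched.
4 states suffice.
       0  1 
>* A   B  A 
 * B   C  A 
 * C   C  D 
   D   D  D 
(> = start, * = accepting)

start=A accept=A,B,C A-0->B A-1->A B-0->C B-1->A C-0->C C-1->D D-0->D D-1->D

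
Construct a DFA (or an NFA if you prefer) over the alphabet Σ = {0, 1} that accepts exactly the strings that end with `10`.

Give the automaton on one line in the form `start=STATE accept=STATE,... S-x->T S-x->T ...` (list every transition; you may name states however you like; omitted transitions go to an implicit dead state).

Remember how much of `10` the current input suffix matches. State S0 means no match yet; S1 means the last symbol is `1`; S2 means the last 2 symbols are `10`. Only S2 accepts. On a mismatch, fall back to the longest proper suffix that is still a prefix of `10`.
A 3-state machine:
        0   1  
>  S0   S0  S1 
   S1   S2  S1 
 * S2   S0  S1 
(> = start, * = accepting)

start=S0 accept=S2 S0-0->S0 S0-1->S1 S1-0->S2 S1-1->S1 S2-0->S0 S2-1->S1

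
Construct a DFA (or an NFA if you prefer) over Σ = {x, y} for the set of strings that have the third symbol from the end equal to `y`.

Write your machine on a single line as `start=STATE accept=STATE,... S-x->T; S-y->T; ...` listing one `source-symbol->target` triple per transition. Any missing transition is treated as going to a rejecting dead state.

start=q0; accept=q11,q12,q13,q14; q0-x->q1; q0-y->q2; q1-x->q3; q1-y->q4; q2-x->q5; q2-y->q6; q3-x->q7; q3-y->q8; q4-x->q9; q4-y->q10; q5-x->q11; q5-y->q12; q6-x->q13; q6-y->q14; q7-x->q7; q7-y->q8; q8-x->q9; q8-y->q10; q9-x->q11; q9-y->q12; q10-x->q13; q10-y->q14; q11-x->q7; q11-y->q8; q12-x->q9; q12-y->q10; q13-x->q11; q13-y->q12; q14-x->q13; q14-y->q14

A DFA must remember the last 3 symbols (since which symbol is third-to-last isn't known until the input ends). Use one state per possible window of the last ≤3 symbols; accept from those whose window starts with `y`.
          x    y  
>  q0     q1   q2 
   q1     q3   q4 
   q2     q5   q6 
   q3     q7   q8 
   q4     q9  q10 
   q5    q11  q12 
   q6    q13  q14 
   q7     q7   q8 
   q8     q9  q10 
   q9    q11  q12 
   q10   q13  q14 
 * q11    q7   q8 
 * q12    q9  q10 
 * q13   q11  q12 
 * q14   q13  q14 
(> = start, * = accepting)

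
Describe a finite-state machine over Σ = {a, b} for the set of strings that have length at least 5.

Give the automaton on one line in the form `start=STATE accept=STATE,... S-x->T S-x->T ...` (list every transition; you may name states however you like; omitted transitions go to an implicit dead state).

We only need to distinguish lengths 0, 1, …, 5, and '>5'. Chain S0 → S1 → S2 → S3 → S4 → S5 → S6 on every symbol, with S6 looping. Accepting states: {S5, S6}.
With 7 states:
        a   b  
>  S0   S1  S1 
   S1   S2  S2 
   S2   S3  S3 
   S3   S4  S4 
   S4   S5  S5 
 * S5   S6  S6 
 * S6   S6  S6 
(> = start, * = accepting)

start=S0 accept=S5,S6 S0-a->S1 S0-b->S1 S1-a->S2 S1-b->S2 S2-a->S3 S2-b->S3 S3-a->S4 S3-b->S4 S4-a->S5 S4-b->S5 S5-a->S6 S5-b->S6 S6-a->S6 S6-b->S6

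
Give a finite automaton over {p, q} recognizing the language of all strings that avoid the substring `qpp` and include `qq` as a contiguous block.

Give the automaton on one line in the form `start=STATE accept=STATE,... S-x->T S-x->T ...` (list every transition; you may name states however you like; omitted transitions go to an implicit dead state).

start=S0 accept=S3,S5 S0-p->S0 S0-q->S1 S1-p->S2 S1-q->S3 S2-p->S4 S2-q->S1 S3-p->S5 S3-q->S3 S4-p->S4 S4-q->S6 S5-p->S7 S5-q->S3 S6-p->S4 S6-q->S7 S7-p->S7 S7-q->S7

Build one automaton per condition and run them in lockstep. One (4 states) tracks partial matches of the forbidden pattern `qpp`; the other (3 states) tracks whether and how much of `qq` has been seen. Each combined state is a pair, one component from each; accept when both components accept.
With 8 states:
        p   q  
>  S0   S0  S1 
   S1   S2  S3 
   S2   S4  S1 
 * S3   S5  S3 
   S4   S4  S6 
 * S5   S7  S3 
   S6   S4  S7 
   S7   S7  S7 
(> = start, * = accepting)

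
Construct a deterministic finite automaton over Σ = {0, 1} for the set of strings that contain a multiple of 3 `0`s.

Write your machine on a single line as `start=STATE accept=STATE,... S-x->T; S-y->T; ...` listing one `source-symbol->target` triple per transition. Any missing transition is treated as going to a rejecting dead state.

start=s0; accept=s0; s0-0->s1; s0-1->s0; s1-0->s2; s1-1->s1; s2-0->s0; s2-1->s2

Keep the running count of `0`s modulo 3: each `0` advances along the cycle s0 → s1 → s2 → s0 while other symbols loop. Accept at s0.
A 3-state machine:
        0   1  
>* s0   s1  s0 
   s1   s2  s1 
   s2   s0  s2 
(> = start, * = accepting)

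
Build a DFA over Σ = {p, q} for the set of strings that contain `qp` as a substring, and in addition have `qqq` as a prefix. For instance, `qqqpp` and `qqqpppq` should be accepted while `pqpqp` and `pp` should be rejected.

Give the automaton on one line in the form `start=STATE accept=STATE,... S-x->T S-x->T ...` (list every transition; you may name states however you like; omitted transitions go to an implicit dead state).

start=S0 accept=S7 S0-p->S1 S0-q->S2 S1-p->S1 S1-q->S3 S2-p->S4 S2-q->S5 S3-p->S4 S3-q->S3 S4-p->S4 S4-q->S4 S5-p->S4 S5-q->S6 S6-p->S7 S6-q->S6 S7-p->S7 S7-q->S7

Run two small machines in parallel and take their product. One (3 states) tracks whether and how much of `qp` has been seen; the other (5 states) tracks whether the input so far still matches the prefix `qqq`. Each combined state is a pair, one component from each; accept when both components accept.
8 states suffice.
        p   q  
>  S0   S1  S2 
   S1   S1  S3 
   S2   S4  S5 
   S3   S4  S3 
   S4   S4  S4 
   S5   S4  S6 
   S6   S7  S6 
 * S7   S7  S7 
(> = start, * = accepting)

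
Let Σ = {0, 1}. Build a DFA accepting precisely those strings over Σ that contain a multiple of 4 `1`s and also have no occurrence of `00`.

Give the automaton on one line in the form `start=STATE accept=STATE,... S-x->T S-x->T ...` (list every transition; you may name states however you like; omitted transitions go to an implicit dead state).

Handle the two conditions separately and then intersect. The first has 4 states tracking the count of `1`s modulo 4; the second has 3 states tracking partial matches of the forbidden pattern `00`. A product state is a pair (one from each), accepting exactly when both do.
With 12 states:
          0    1  
>* q0     q1   q2 
 * q1     q3   q2 
   q2     q4   q5 
   q3     q3   q6 
   q4     q6   q5 
   q5     q7   q8 
   q6     q6   q9 
   q7     q9   q8 
   q8    q10   q0 
   q9     q9  q11 
   q10   q11   q0 
   q11   q11   q3 
(> = start, * = accepting)

start=q0 accept=q0,q1 q0-0->q1 q0-1->q2 q1-0->q3 q1-1->q2 q2-0->q4 q2-1->q5 q3-0->q3 q3-1->q6 q4-0->q6 q4-1->q5 q5-0->q7 q5-1->q8 q6-0->q6 q6-1->q9 q7-0->q9 q7-1->q8 q8-0->q10 q8-1->q0 q9-0->q9 q9-1->q11 q10-0->q11 q10-1->q0 q11-0->q11 q11-1->q3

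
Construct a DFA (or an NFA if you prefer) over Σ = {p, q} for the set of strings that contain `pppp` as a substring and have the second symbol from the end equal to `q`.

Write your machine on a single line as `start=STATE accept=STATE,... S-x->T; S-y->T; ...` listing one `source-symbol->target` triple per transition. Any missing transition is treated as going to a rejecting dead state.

start=A; accept=G,H; A-p->B; A-q->A; B-p->C; B-q->A; C-p->D; C-q->A; D-p->E; D-q->A; E-p->E; E-q->F; F-p->G; F-q->H; G-p->E; G-q->F; H-p->G; H-q->H

Run two small machines in parallel and take their product. One (5 states) tracks whether and how much of `pppp` has been seen; the other (7 states) tracks the last 2 symbols read. Each combined state is a pair, one component from each; accept when both components accept. Minimizing collapses redundant product states.
       p  q 
>  A   B  A 
   B   C  A 
   C   D  A 
   D   E  A 
   E   E  F 
   F   G  H 
 * G   E  F 
 * H   G  H 
(> = start, * = accepting)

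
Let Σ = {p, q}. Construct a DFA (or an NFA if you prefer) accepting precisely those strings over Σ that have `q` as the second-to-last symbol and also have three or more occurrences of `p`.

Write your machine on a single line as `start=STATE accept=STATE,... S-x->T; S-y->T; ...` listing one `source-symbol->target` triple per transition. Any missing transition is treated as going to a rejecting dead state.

Handle the two conditions separately and then intersect. One (7 states) tracks the last 2 symbols read; the other (5 states) tracks the count of `p`s, saturating at 4. Each combined state is a pair, one component from each; accept when both components accept. Equivalent product states are then merged.
        p   q  
>  s0   s1  s0 
   s1   s2  s1 
   s2   s3  s4 
   s3   s3  s5 
   s4   s6  s4 
   s5   s6  s7 
 * s6   s3  s5 
 * s7   s6  s7 
(> = start, * = accepting)

start=s0; accept=s6,s7; s0-p->s1; s0-q->s0; s1-p->s2; s1-q->s1; s2-p->s3; s2-q->s4; s3-p->s3; s3-q->s5; s4-p->s6; s4-q->s4; s5-p->s6; s5-q->s7; s6-p->s3; s6-q->s5; s7-p->s6; s7-q->s7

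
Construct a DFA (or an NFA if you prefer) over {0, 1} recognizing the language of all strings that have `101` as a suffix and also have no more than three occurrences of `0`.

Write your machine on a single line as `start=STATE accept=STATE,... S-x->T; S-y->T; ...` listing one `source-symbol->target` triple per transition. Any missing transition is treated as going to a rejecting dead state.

start=s0; accept=s9,s11,s12; s0-0->s1; s0-1->s2; s1-0->s3; s1-1->s4; s2-0->s5; s2-1->s2; s3-0->s6; s3-1->s7; s4-0->s8; s4-1->s4; s5-0->s3; s5-1->s9; s6-0->s6; s6-1->s6; s7-0->s10; s7-1->s7; s8-0->s6; s8-1->s11; s9-0->s8; s9-1->s4; s10-0->s6; s10-1->s12; s11-0->s10; s11-1->s7; s12-0->s6; s12-1->s6

Handle the two conditions separately and then intersect. One (4 states) tracks how much of the suffix `101` has currently been matched; the other (5 states) tracks the count of `0`s, saturating at 4. Each combined state is a pair, one component from each; accept when both components accept. Equivalent product states are then merged.
          0    1  
>  s0     s1   s2 
   s1     s3   s4 
   s2     s5   s2 
   s3     s6   s7 
   s4     s8   s4 
   s5     s3   s9 
   s6     s6   s6 
   s7    s10   s7 
   s8     s6  s11 
 * s9     s8   s4 
   s10    s6  s12 
 * s11   s10   s7 
 * s12    s6   s6 
(> = start, * = accepting)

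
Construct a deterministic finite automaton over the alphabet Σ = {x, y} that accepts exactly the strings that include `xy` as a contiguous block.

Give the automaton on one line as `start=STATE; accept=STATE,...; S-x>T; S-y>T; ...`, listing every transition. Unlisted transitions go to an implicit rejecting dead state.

start=A; accept=C; A-x>B; A-y>A; B-x>B; B-y>C; C-x>C; C-y>C

States A..B record the length of the longest prefix of `xy` that matches the current input suffix. Reaching C means `xy` has been seen, and we stay there forever. Accept from C.
With 3 states:
       x  y 
>  A   B  A 
   B   B  C 
 * C   C  C 
(> = start, * = accepting)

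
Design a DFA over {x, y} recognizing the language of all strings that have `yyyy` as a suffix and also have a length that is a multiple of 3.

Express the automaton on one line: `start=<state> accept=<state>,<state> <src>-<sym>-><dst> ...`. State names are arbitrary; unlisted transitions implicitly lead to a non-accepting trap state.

Run two small machines in parallel and take their product. The first has 5 states tracking how much of the suffix `yyyy` has currently been matched; the second has 3 states tracking the input length modulo 3. A product state is a pair (one from each), accepting exactly when both do. After merging equivalent states the machine shrinks.
7 states suffice.
       x  y 
>  A   B  B 
   B   C  C 
   C   A  D 
   D   B  E 
   E   C  F 
   F   A  G 
 * G   B  E 
(> = start, * = accepting)

start=A accept=G A-x->B A-y->B B-x->C B-y->C C-x->A C-y->D D-x->B D-y->E E-x->C E-y->F F-x->A F-y->G G-x->B G-y->E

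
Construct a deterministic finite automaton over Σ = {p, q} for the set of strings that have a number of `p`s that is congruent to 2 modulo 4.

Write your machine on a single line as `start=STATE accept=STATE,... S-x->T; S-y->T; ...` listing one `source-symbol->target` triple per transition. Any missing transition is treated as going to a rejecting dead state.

The only thing that matters is how many `p`s have appeared, reduced mod 4. Use one state per residue: s0 for 0, …, s3 for 3. Reading `p` moves to the next residue; anything else stays put. s2 is accepting.
A 4-state machine:
        p   q  
>  s0   s1  s0 
   s1   s2  s1 
 * s2   s3  s2 
   s3   s0  s3 
(> = start, * = accepting)

start=s0; accept=s2; s0-p->s1; s0-q->s0; s1-p->s2; s1-q->s1; s2-p->s3; s2-q->s2; s3-p->s0; s3-q->s3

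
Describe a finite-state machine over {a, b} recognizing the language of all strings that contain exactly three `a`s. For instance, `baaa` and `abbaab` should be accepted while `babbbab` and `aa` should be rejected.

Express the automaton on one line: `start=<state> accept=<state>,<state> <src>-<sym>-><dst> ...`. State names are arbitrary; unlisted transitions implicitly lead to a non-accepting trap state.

Count `a`s, saturating at 4: states q0 through q3 mean 0 through 3 `a`s seen; q4 means more than 3. Each `a` increments (capped at q4); other symbols loop. Accept from {q3}.
A 5-state machine:
        a   b  
>  q0   q1  q0 
   q1   q2  q1 
   q2   q3  q2 
 * q3   q4  q3 
   q4   q4  q4 
(> = start, * = accepting)

start=q0 accept=q3 q0-a->q1 q0-b->q0 q1-a->q2 q1-b->q1 q2-a->q3 q2-b->q2 q3-a->q4 q3-b->q3 q4-a->q4 q4-b->q4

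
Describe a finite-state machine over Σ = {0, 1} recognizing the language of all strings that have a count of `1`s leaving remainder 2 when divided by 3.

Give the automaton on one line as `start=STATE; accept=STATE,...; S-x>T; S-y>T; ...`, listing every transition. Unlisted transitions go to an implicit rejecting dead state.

start=q0; accept=q2; q0-0>q0; q0-1>q1; q1-0>q1; q1-1>q2; q2-0>q2; q2-1>q0

The only thing that matters is how many `1`s have appeared, reduced mod 3. Use one state per residue: q0 for 0, …, q2 for 2. Reading `1` moves to the next residue; anything else stays put. q2 is accepting.
A 3-state machine:
        0   1  
>  q0   q0  q1 
   q1   q1  q2 
 * q2   q2  q0 
(> = start, * = accepting)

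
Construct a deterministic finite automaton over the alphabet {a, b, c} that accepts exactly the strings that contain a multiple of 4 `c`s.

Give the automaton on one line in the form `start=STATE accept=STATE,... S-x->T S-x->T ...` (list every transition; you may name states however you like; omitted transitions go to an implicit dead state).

start=s0 accept=s0 s0-a->s0 s0-b->s0 s0-c->s1 s1-a->s1 s1-b->s1 s1-c->s2 s2-a->s2 s2-b->s2 s2-c->s3 s3-a->s3 s3-b->s3 s3-c->s0

Keep the running count of `c`s modulo 4: each `c` advances along the cycle s0 → s1 → s2 → s3 → s0 while other symbols loop. Accept at s0.
        a   b   c  
>* s0   s0  s0  s1 
   s1   s1  s1  s2 
   s2   s2  s2  s3 
   s3   s3  s3  s0 
(> = start, * = accepting)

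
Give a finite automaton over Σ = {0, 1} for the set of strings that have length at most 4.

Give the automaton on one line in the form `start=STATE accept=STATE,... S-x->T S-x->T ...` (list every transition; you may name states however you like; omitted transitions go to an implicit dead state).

start=q0 accept=q0,q1,q2,q3,q4 q0-0->q1 q0-1->q1 q1-0->q2 q1-1->q2 q2-0->q3 q2-1->q3 q3-0->q4 q3-1->q4 q4-0->q5 q4-1->q5 q5-0->q5 q5-1->q5

Count input length up to 5: every symbol moves from q0 toward q5, which means 'more than 4' and absorbs. Accept from {q0, q1, q2, q3, q4}.
        0   1  
>* q0   q1  q1 
 * q1   q2  q2 
 * q2   q3  q3 
 * q3   q4  q4 
 * q4   q5  q5 
   q5   q5  q5 
(> = start, * = accepting)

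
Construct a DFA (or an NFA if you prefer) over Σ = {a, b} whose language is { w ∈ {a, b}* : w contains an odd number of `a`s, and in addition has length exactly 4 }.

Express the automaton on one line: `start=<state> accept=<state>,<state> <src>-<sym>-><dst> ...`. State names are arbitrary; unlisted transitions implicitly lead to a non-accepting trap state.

Run two small machines in parallel and take their product. The first has 2 states tracking the count of `a`s modulo 2; the second has 6 states tracking the input length, saturating at 5. A product state is a pair (one from each), accepting exactly when both do.
          a    b  
>  q0     q1   q2 
   q1     q3   q4 
   q2     q4   q3 
   q3     q5   q6 
   q4     q6   q5 
   q5     q7   q8 
   q6     q8   q7 
   q7     q9  q10 
 * q8    q10   q9 
   q9    q10   q9 
   q10    q9  q10 
(> = start, * = accepting)

start=q0 accept=q8 q0-a->q1 q0-b->q2 q1-a->q3 q1-b->q4 q2-a->q4 q2-b->q3 q3-a->q5 q3-b->q6 q4-a->q6 q4-b->q5 q5-a->q7 q5-b->q8 q6-a->q8 q6-b->q7 q7-a->q9 q7-b->q10 q8-a->q10 q8-b->q9 q9-a->q10 q9-b->q9 q10-a->q9 q10-b->q10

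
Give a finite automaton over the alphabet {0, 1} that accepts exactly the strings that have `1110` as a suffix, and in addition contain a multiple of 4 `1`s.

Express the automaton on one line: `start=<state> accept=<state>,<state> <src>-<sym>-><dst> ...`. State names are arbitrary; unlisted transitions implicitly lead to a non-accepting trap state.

start=A accept=H A-0->A A-1->B B-0->B B-1->C C-0->D C-1->E D-0->D D-1->F E-0->F E-1->G F-0->F F-1->A G-0->H G-1->B H-0->A H-1->B

Run two small machines in parallel and take their product. The first has 5 states tracking how much of the suffix `1110` has currently been matched; the second has 4 states tracking the count of `1`s modulo 4. A product state is a pair (one from each), accepting exactly when both do. After merging equivalent states the machine shrinks.
With 8 states:
       0  1 
>  A   A  B 
   B   B  C 
   C   D  E 
   D   D  F 
   E   F  G 
   F   F  A 
   G   H  B 
 * H   A  B 
(> = start, * = accepting)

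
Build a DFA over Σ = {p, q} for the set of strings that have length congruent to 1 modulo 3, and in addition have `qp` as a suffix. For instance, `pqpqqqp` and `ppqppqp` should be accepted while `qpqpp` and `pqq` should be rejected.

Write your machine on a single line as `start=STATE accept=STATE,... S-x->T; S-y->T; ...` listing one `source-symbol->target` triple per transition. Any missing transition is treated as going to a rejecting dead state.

Run two small machines in parallel and take their product. One (3 states) tracks the input length modulo 3; the other (3 states) tracks how much of the suffix `qp` has currently been matched. Each combined state is a pair, one component from each; accept when both components accept.
A 9-state machine:
        p   q  
>  S0   S1  S2 
   S1   S3  S4 
   S2   S5  S4 
   S3   S0  S6 
   S4   S7  S6 
   S5   S0  S6 
   S6   S8  S2 
   S7   S1  S2 
 * S8   S3  S4 
(> = start, * = accepting)

start=S0; accept=S8; S0-p->S1; S0-q->S2; S1-p->S3; S1-q->S4; S2-p->S5; S2-q->S4; S3-p->S0; S3-q->S6; S4-p->S7; S4-q->S6; S5-p->S0; S5-q->S6; S6-p->S8; S6-q->S2; S7-p->S1; S7-q->S2; S8-p->S3; S8-q->S4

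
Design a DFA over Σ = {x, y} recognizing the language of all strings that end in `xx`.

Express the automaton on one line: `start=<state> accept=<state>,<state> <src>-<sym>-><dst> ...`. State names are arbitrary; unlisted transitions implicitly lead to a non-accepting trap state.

start=A accept=C A-x->B A-y->A B-x->C B-y->A C-x->C C-y->A

Let each state record the length of the longest suffix of the input read so far that is also a prefix of `xx`. B means the last symbol is `x`; C means the last 2 symbols are `xx`. Accept only at C, where the string currently ends in `xx`.
3 states suffice.
       x  y 
>  A   B  A 
   B   C  A 
 * C   C  A 
(> = start, * = accepting)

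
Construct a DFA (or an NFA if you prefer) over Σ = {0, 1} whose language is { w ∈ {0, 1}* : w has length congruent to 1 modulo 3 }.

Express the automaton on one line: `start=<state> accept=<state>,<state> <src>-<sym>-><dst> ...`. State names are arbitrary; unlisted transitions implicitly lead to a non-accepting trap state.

Only the length mod 3 matters, so use a 3-cycle: from any state, every input symbol moves to the next state, wrapping S2 back to S0. Mark S1 accepting.
3 states suffice.
        0   1  
>  S0   S1  S1 
 * S1   S2  S2 
   S2   S0  S0 
(> = start, * = accepting)

start=S0 accept=S1 S0-0->S1 S0-1->S1 S1-0->S2 S1-1->S2 S2-0->S0 S2-1->S0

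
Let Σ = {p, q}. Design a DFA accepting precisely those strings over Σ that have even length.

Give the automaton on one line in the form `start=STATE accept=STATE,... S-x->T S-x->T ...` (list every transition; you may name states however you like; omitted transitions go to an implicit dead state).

start=S0 accept=S0 S0-p->S1 S0-q->S1 S1-p->S0 S1-q->S0

Count input length modulo 2: every symbol advances one step around the cycle S0 → S1 → S0. Accept at S0.
2 states suffice.
        p   q  
>* S0   S1  S1 
   S1   S0  S0 
(> = start, * = accepting)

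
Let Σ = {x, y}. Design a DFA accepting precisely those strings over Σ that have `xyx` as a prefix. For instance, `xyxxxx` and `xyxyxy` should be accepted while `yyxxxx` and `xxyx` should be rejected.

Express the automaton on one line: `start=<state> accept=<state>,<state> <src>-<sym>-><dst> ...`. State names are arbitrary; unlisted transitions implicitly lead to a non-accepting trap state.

start=q0 accept=q3 q0-x->q1 q0-y->q4 q1-x->q4 q1-y->q2 q2-x->q3 q2-y->q4 q3-x->q3 q3-y->q3 q4-x->q4 q4-y->q4

Walk along `xyx` while the input agrees: from q0 take `x` to q1, and so on. Any deviation drops to the rejecting sink q4. Once q3 is reached the prefix is confirmed and every continuation is accepted.
        x   y  
>  q0   q1  q4 
   q1   q4  q2 
   q2   q3  q4 
 * q3   q3  q3 
   q4   q4  q4 
(> = start, * = accepting)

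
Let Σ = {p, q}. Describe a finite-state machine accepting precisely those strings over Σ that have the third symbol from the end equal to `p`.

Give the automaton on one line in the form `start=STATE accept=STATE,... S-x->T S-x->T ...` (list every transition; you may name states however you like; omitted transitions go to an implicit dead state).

Because acceptance depends on a position counted from the end, the machine has to buffer the most recent 3 symbols. Make each state the string of the last up-to-3 symbols read; on input `x` shift the window left and append `x`. Accept when the buffered window has length 3 and begins with `p`.
A 15-state machine:
       p  q 
>  A   B  C 
   B   D  E 
   C   F  G 
   D   H  I 
   E   J  K 
   F   L  M 
   G   N  O 
 * H   H  I 
 * I   J  K 
 * J   L  M 
 * K   N  O 
   L   H  I 
   M   J  K 
   N   L  M 
   O   N  O 
(> = start, * = accepting)

start=A accept=H,I,J,K A-p->B A-q->C B-p->D B-q->E C-p->F C-q->G D-p->H D-q->I E-p->J E-q->K F-p->L F-q->M G-p->N G-q->O H-p->H H-q->I I-p->J I-q->K J-p->L J-q->M K-p->N K-q->O L-p->H L-q->I M-p->J M-q->K N-p->L N-q->M O-p->N O-q->O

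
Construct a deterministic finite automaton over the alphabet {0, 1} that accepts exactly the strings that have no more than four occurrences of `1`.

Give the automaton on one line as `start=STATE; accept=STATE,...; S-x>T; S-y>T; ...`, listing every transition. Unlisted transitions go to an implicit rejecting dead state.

start=S0; accept=S0,S1,S2,S3,S4; S0-0>S0; S0-1>S1; S1-0>S1; S1-1>S2; S2-0>S2; S2-1>S3; S3-0>S3; S3-1>S4; S4-0>S4; S4-1>S5; S5-0>S5; S5-1>S5

Count `1`s, saturating at 5: states S0 through S4 mean 0 through 4 `1`s seen; S5 means more than 4. Each `1` increments (capped at S5); other symbols loop. Accept from {S0, S1, S2, S3, S4}.
A 6-state machine:
        0   1  
>* S0   S0  S1 
 * S1   S1  S2 
 * S2   S2  S3 
 * S3   S3  S4 
 * S4   S4  S5 
   S5   S5  S5 
(> = start, * = accepting)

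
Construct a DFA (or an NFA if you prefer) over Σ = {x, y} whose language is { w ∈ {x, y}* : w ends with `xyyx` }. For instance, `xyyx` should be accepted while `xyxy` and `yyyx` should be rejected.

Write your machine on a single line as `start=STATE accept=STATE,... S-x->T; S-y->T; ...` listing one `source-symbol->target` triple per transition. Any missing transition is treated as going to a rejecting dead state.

Remember how much of `xyyx` the current input suffix matches. State q0 means no match yet; q1 means the last symbol is `x`; q2 means the last 2 symbols are `xy`; q3 means the last 3 symbols are `xyy`; q4 means the last 4 symbols are `xyyx`. Only q4 accepts. On a mismatch, fall back to the longest proper suffix that is still a prefix of `xyyx`.
With 5 states:
        x   y  
>  q0   q1  q0 
   q1   q1  q2 
   q2   q1  q3 
   q3   q4  q0 
 * q4   q1  q2 
(> = start, * = accepting)

start=q0; accept=q4; q0-x->q1; q0-y->q0; q1-x->q1; q1-y->q2; q2-x->q1; q2-y->q3; q3-x->q4; q3-y->q0; q4-x->q1; q4-y->q2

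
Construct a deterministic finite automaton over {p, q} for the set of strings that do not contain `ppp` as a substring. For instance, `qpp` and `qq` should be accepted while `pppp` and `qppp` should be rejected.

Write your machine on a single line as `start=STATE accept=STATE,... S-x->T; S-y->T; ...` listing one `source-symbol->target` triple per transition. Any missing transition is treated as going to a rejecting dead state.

This is the complement of 'contains `ppp`'. Use the same substring-matching states — S0 through S3 holding how much of `ppp` has just been matched — but flip the accepting set: everything except the trap S3 accepts.
With 4 states:
        p   q  
>* S0   S1  S0 
 * S1   S2  S0 
 * S2   S3  S0 
   S3   S3  S3 
(> = start, * = accepting)

start=S0; accept=S0,S1,S2; S0-p->S1; S0-q->S0; S1-p->S2; S1-q->S0; S2-p->S3; S2-q->S0; S3-p->S3; S3-q->S3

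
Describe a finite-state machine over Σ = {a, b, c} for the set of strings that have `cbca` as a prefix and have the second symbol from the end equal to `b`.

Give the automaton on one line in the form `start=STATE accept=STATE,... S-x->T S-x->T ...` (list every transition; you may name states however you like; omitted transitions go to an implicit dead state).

start=s0 accept=s7,s8 s0-a->s1 s0-b->s1 s0-c->s2 s1-a->s1 s1-b->s1 s1-c->s1 s2-a->s1 s2-b->s3 s2-c->s1 s3-a->s1 s3-b->s1 s3-c->s4 s4-a->s5 s4-b->s1 s4-c->s1 s5-a->s5 s5-b->s6 s5-c->s5 s6-a->s7 s6-b->s8 s6-c->s7 s7-a->s5 s7-b->s6 s7-c->s5 s8-a->s7 s8-b->s8 s8-c->s7

Run two small machines in parallel and take their product. The first has 6 states tracking whether the input so far still matches the prefix `cbca`; the second has 13 states tracking the last 2 symbols read. A product state is a pair (one from each), accepting exactly when both do. After merging equivalent states the machine shrinks.
9 states suffice.
        a   b   c  
>  s0   s1  s1  s2 
   s1   s1  s1  s1 
   s2   s1  s3  s1 
   s3   s1  s1  s4 
   s4   s5  s1  s1 
   s5   s5  s6  s5 
   s6   s7  s8  s7 
 * s7   s5  s6  s5 
 * s8   s7  s8  s7 
(> = start, * = accepting)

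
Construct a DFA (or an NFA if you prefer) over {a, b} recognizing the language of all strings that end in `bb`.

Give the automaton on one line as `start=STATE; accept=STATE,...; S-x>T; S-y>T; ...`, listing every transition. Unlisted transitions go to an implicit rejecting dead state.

Let each state record the length of the longest suffix of the input read so far that is also a prefix of `bb`. q1 means the last symbol is `b`; q2 means the last 2 symbols are `bb`. Accept only at q2, where the string currently ends in `bb`.
        a   b  
>  q0   q0  q1 
   q1   q0  q2 
 * q2   q0  q2 
(> = start, * = accepting)

start=q0; accept=q2; q0-a>q0; q0-b>q1; q1-a>q0; q1-b>q2; q2-a>q0; q2-b>q2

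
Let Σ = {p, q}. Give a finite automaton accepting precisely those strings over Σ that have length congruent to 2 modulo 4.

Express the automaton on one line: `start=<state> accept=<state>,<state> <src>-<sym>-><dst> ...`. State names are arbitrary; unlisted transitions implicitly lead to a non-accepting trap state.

start=s0 accept=s2 s0-p->s1 s0-q->s1 s1-p->s2 s1-q->s2 s2-p->s3 s2-q->s3 s3-p->s0 s3-q->s0

Only the length mod 4 matters, so use a 4-cycle: from any state, every input symbol moves to the next state, wrapping s3 back to s0. Mark s2 accepting.
4 states suffice.
        p   q  
>  s0   s1  s1 
   s1   s2  s2 
 * s2   s3  s3 
   s3   s0  s0 
(> = start, * = accepting)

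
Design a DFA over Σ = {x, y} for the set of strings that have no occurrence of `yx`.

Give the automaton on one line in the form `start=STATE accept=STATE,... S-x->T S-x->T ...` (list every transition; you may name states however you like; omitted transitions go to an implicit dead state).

start=q0 accept=q0,q1 q0-x->q0 q0-y->q1 q1-x->q2 q1-y->q1 q2-x->q2 q2-y->q2

This is the complement of 'contains `yx`'. Use the same substring-matching states — q0 through q2 holding how much of `yx` has just been matched — but flip the accepting set: everything except the trap q2 accepts.
3 states suffice.
        x   y  
>* q0   q0  q1 
 * q1   q2  q1 
   q2   q2  q2 
(> = start, * = accepting)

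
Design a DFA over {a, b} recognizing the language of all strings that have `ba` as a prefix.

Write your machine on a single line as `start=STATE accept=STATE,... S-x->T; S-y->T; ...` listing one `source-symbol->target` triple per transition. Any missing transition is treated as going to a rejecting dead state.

Walk along `ba` while the input agrees: from S0 take `b` to S1, and so on. Any deviation drops to the rejecting sink S3. Once S2 is reached the prefix is confirmed and every continuation is accepted.
A 4-state machine:
        a   b  
>  S0   S3  S1 
   S1   S2  S3 
 * S2   S2  S2 
   S3   S3  S3 
(> = start, * = accepting)

start=S0; accept=S2; S0-a->S3; S0-b->S1; S1-a->S2; S1-b->S3; S2-a->S2; S2-b->S2; S3-a->S3; S3-b->S3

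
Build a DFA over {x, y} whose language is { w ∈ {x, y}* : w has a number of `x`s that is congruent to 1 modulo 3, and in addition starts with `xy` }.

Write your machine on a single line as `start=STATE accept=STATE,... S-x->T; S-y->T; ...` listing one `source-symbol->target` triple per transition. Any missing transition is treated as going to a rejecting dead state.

start=A; accept=E; A-x->B; A-y->C; B-x->D; B-y->E; C-x->F; C-y->C; D-x->C; D-y->D; E-x->G; E-y->E; F-x->D; F-y->F; G-x->H; G-y->G; H-x->E; H-y->H

Build one automaton per condition and run them in lockstep. One (3 states) tracks the count of `x`s modulo 3; the other (4 states) tracks whether the input so far still matches the prefix `xy`. Each combined state is a pair, one component from each; accept when both components accept.
With 8 states:
       x  y 
>  A   B  C 
   B   D  E 
   C   F  C 
   D   C  D 
 * E   G  E 
   F   D  F 
   G   H  G 
   H   E  H 
(> = start, * = accepting)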